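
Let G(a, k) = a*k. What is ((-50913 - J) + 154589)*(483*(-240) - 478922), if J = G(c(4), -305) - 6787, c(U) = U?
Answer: -66433739086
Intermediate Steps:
J = -8007 (J = 4*(-305) - 6787 = -1220 - 6787 = -8007)
((-50913 - J) + 154589)*(483*(-240) - 478922) = ((-50913 - 1*(-8007)) + 154589)*(483*(-240) - 478922) = ((-50913 + 8007) + 154589)*(-115920 - 478922) = (-42906 + 154589)*(-594842) = 111683*(-594842) = -66433739086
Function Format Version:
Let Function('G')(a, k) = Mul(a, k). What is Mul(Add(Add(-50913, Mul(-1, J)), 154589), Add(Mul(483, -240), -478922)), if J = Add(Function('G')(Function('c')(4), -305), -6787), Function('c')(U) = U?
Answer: -66433739086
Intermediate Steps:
J = -8007 (J = Add(Mul(4, -305), -6787) = Add(-1220, -6787) = -8007)
Mul(Add(Add(-50913, Mul(-1, J)), 154589), Add(Mul(483, -240), -478922)) = Mul(Add(Add(-50913, Mul(-1, -8007)), 154589), Add(Mul(483, -240), -478922)) = Mul(Add(Add(-50913, 8007), 154589), Add(-115920, -478922)) = Mul(Add(-42906, 154589), -594842) = Mul(111683, -594842) = -66433739086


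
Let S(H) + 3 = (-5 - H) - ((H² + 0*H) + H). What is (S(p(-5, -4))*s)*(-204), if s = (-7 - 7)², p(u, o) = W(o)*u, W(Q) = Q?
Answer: 17912832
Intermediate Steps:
p(u, o) = o*u
s = 196 (s = (-14)² = 196)
S(H) = -8 - H² - 2*H (S(H) = -3 + ((-5 - H) - ((H² + 0*H) + H)) = -3 + ((-5 - H) - ((H² + 0) + H)) = -3 + ((-5 - H) - (H² + H)) = -3 + ((-5 - H) - (H + H²)) = -3 + ((-5 - H) + (-H - H²)) = -3 + (-5 - H² - 2*H) = -8 - H² - 2*H)
(S(p(-5, -4))*s)*(-204) = ((-8 - (-4*(-5))² - (-8)*(-5))*196)*(-204) = ((-8 - 1*20² - 2*20)*196)*(-204) = ((-8 - 1*400 - 40)*196)*(-204) = ((-8 - 400 - 40)*196)*(-204) = -448*196*(-204) = -87808*(-204) = 17912832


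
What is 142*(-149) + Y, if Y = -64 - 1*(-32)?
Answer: -21190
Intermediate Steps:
Y = -32 (Y = -64 + 32 = -32)
142*(-149) + Y = 142*(-149) - 32 = -21158 - 32 = -21190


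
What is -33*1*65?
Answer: -2145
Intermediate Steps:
-33*1*65 = -33*65 = -2145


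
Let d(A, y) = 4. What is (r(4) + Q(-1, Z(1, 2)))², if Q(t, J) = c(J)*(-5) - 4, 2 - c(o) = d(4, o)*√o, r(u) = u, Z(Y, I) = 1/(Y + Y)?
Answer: 300 - 200*√2 ≈ 17.157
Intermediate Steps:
Z(Y, I) = 1/(2*Y)
c(o) = 2 - 4*√o
Q(t, J) = -14 + 20*√J (Q(t, J) = (2 - 4*√J)*(-5) - 4 = (-10 + 20*√J) - 4 = -14 + 20*√J)
(r(4) + Q(-1, Z(1, 2)))² = (4 + (-14 + 20*√((½)/1)))² = (4 + (-14 + 20*√((½)*1)))² = (4 + (-14 + 20*√(½)))² = (4 + (-14 + 20*(√2/2)))² = (4 + (-14 + 10*√2))² = (-10 + 10*√2)²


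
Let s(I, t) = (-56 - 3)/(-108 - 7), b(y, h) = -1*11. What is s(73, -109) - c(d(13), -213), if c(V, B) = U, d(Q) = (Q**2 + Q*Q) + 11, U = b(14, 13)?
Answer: 1324/115 ≈ 11.513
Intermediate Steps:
b(y, h) = -11
U = -11
s(I, t) = 59/115 (s(I, t) = -59/(-115) = -59*(-1/115) = 59/115)
d(Q) = 11 + 2*Q**2 (d(Q) = (Q**2 + Q**2) + 11 = 2*Q**2 + 11 = 11 + 2*Q**2)
c(V, B) = -11
s(73, -109) - c(d(13), -213) = 59/115 - 1*(-11) = 59/115 + 11 = 1324/115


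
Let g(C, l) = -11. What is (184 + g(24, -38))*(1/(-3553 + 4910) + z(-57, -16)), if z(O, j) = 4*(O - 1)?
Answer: -54464379/1357 ≈ -40136.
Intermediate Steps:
z(O, j) = -4 + 4*O (z(O, j) = 4*(-1 + O) = -4 + 4*O)
(184 + g(24, -38))*(1/(-3553 + 4910) + z(-57, -16)) = (184 - 11)*(1/(-3553 + 4910) + (-4 + 4*(-57))) = 173*(1/1357 + (-4 - 228)) = 173*(1/1357 - 232) = 173*(-314823/1357) = -54464379/1357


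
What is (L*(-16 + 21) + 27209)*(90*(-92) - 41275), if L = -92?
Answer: -1325546695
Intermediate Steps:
(L*(-16 + 21) + 27209)*(90*(-92) - 41275) = (-92*(-16 + 21) + 27209)*(90*(-92) - 41275) = (-92*5 + 27209)*(-8280 - 41275) = (-460 + 27209)*(-49555) = 26749*(-49555) = -1325546695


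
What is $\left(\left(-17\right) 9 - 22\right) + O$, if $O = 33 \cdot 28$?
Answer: $749$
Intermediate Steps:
$O = 924$
$\left(\left(-17\right) 9 - 22\right) + O = \left(\left(-17\right) 9 - 22\right) + 924 = \left(-153 - 22\right) + 924 = -175 + 924 = 749$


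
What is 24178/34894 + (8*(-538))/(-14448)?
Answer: 15609610/15754641 ≈ 0.99079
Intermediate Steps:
24178/34894 + (8*(-538))/(-14448) = 24178*(1/34894) - 4304*(-1/14448) = 12089/17447 + 269/903 = 15609610/15754641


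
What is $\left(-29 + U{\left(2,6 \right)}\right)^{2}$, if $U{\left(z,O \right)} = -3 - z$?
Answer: $1156$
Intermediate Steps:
$\left(-29 + U{\left(2,6 \right)}\right)^{2} = \left(-29 - 5\right)^{2} = \left(-34\right)^{2} = 1156$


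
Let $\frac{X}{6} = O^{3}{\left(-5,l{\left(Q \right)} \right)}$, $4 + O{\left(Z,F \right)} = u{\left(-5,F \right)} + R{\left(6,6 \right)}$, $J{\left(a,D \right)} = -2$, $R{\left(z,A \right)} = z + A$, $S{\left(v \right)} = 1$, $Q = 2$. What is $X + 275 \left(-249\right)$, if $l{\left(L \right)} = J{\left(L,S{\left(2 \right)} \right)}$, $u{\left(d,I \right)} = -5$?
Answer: $-68313$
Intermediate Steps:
$R{\left(z,A \right)} = A + z$
$l{\left(L \right)} = -2$
$O{\left(Z,F \right)} = 3$ ($O{\left(Z,F \right)} = -4 + \left(-5 + \left(6 + 6\right)\right) = -4 + \left(-5 + 12\right) = -4 + 7 = 3$)
$X = 162$ ($X = 6 \cdot 3^{3} = 6 \cdot 27 = 162$)
$X + 275 \left(-249\right) = 162 + 275 \left(-249\right) = 162 - 68475 = -68313$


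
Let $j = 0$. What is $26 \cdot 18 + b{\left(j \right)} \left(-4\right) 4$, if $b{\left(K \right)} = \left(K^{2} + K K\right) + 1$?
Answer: $452$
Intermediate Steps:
$b{\left(K \right)} = 1 + 2 K^{2}$ ($b{\left(K \right)} = \left(K^{2} + K^{2}\right) + 1 = 2 K^{2} + 1 = 1 + 2 K^{2}$)
$26 \cdot 18 + b{\left(j \right)} \left(-4\right) 4 = 26 \cdot 18 + \left(1 + 2 \cdot 0^{2}\right) \left(-4\right) 4 = 468 + \left(1 + 2 \cdot 0\right) \left(-4\right) 4 = 468 + \left(1 + 0\right) \left(-4\right) 4 = 468 + 1 \left(-4\right) 4 = 468 - 16 = 452$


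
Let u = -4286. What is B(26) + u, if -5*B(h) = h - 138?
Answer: -21318/5 ≈ -4263.6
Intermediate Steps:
B(h) = 138/5 - h/5 (B(h) = -(h - 138)/5 = -(-138 + h)/5 = 138/5 - h/5)
B(26) + u = (138/5 - ⅕*26) - 4286 = (138/5 - 26/5) - 4286 = 112/5 - 4286 = -21318/5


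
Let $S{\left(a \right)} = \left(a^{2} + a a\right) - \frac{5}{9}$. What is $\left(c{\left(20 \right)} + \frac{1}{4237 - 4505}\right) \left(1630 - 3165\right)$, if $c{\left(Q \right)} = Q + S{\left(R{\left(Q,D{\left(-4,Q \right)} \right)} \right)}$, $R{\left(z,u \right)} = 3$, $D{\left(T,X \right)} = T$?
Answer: $- \frac{138621245}{2412} \approx -57472.0$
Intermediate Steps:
$S{\left(a \right)} = - \frac{5}{9} + 2 a^{2}$ ($S{\left(a \right)} = \left(a^{2} + a^{2}\right) - \frac{5}{9} = 2 a^{2} - \frac{5}{9} = - \frac{5}{9} + 2 a^{2}$)
$c{\left(Q \right)} = \frac{157}{9} + Q$ ($c{\left(Q \right)} = Q - \left(\frac{5}{9} - 2 \cdot 3^{2}\right) = Q + \left(- \frac{5}{9} + 2 \cdot 9\right) = Q + \left(- \frac{5}{9} + 18\right) = Q + \frac{157}{9} = \frac{157}{9} + Q$)
$\left(c{\left(20 \right)} + \frac{1}{4237 - 4505}\right) \left(1630 - 3165\right) = \left(\left(\frac{157}{9} + 20\right) + \frac{1}{4237 - 4505}\right) \left(1630 - 3165\right) = \left(\frac{337}{9} + \frac{1}{-268}\right) \left(-1535\right) = \left(\frac{337}{9} - \frac{1}{268}\right) \left(-1535\right) = \frac{90307}{2412} \left(-1535\right) = - \frac{138621245}{2412}$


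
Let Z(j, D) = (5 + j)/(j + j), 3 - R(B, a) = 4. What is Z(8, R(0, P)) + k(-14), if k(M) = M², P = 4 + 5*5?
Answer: 3149/16 ≈ 196.81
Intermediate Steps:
P = 29 (P = 4 + 25 = 29)
R(B, a) = -1 (R(B, a) = 3 - 1*4 = 3 - 4 = -1)
Z(j, D) = (5 + j)/(2*j) (Z(j, D) = (5 + j)/((2*j)) = (5 + j)*(1/(2*j)) = (5 + j)/(2*j))
Z(8, R(0, P)) + k(-14) = (½)*(5 + 8)/8 + (-14)² = (½)*(⅛)*13 + 196 = 13/16 + 196 = 3149/16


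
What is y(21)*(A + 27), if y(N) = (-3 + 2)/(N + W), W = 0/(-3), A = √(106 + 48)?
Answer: -9/7 - √154/21 ≈ -1.8767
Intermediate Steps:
A = √154 ≈ 12.410
W = 0 (W = 0*(-⅓) = 0)
y(N) = -1/N (y(N) = (-3 + 2)/(N + 0) = -1/N)
y(21)*(A + 27) = (-1/21)*(√154 + 27) = (-1*1/21)*(27 + √154) = -(27 + √154)/21 = -9/7 - √154/21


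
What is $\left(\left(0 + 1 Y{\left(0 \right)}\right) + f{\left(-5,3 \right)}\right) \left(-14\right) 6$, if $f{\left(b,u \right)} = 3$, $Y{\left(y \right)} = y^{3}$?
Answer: $-252$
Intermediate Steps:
$\left(\left(0 + 1 Y{\left(0 \right)}\right) + f{\left(-5,3 \right)}\right) \left(-14\right) 6 = \left(\left(0 + 1 \cdot 0^{3}\right) + 3\right) \left(-14\right) 6 = \left(\left(0 + 1 \cdot 0\right) + 3\right) \left(-14\right) 6 = \left(\left(0 + 0\right) + 3\right) \left(-14\right) 6 = \left(0 + 3\right) \left(-14\right) 6 = 3 \left(-14\right) 6 = \left(-42\right) 6 = -252$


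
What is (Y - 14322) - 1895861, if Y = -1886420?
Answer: -3796603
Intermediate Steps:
(Y - 14322) - 1895861 = (-1886420 - 14322) - 1895861 = -1900742 - 1895861 = -3796603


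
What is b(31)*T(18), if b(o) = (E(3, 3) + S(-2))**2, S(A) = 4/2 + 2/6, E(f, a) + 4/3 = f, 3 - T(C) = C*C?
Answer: -5136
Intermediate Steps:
T(C) = 3 - C**2 (T(C) = 3 - C*C = 3 - C**2)
E(f, a) = -4/3 + f
S(A) = 7/3 (S(A) = 4*(1/2) + 2*(1/6) = 2 + 1/3 = 7/3)
b(o) = 16 (b(o) = ((-4/3 + 3) + 7/3)**2 = (5/3 + 7/3)**2 = 4**2 = 16)
b(31)*T(18) = 16*(3 - 1*18**2) = 16*(3 - 1*324) = 16*(3 - 324) = 16*(-321) = -5136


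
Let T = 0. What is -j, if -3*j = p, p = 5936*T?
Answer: 0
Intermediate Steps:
p = 0 (p = 5936*0 = 0)
j = 0 (j = -⅓*0 = 0)
-j = -1*0 = 0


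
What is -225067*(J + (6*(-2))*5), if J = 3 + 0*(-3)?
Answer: 12828819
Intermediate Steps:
J = 3 (J = 3 + 0 = 3)
-225067*(J + (6*(-2))*5) = -225067*(3 + (6*(-2))*5) = -225067*(3 - 12*5) = -225067*(3 - 60) = -225067*(-57) = 12828819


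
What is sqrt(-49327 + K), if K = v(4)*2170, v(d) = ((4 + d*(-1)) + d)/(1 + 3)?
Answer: I*sqrt(47157) ≈ 217.16*I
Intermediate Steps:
v(d) = 1 (v(d) = ((4 - d) + d)/4 = 4*(1/4) = 1)
K = 2170 (K = 1*2170 = 2170)
sqrt(-49327 + K) = sqrt(-49327 + 2170) = sqrt(-47157) = I*sqrt(47157)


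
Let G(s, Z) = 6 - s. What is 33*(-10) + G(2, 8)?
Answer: -326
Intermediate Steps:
33*(-10) + G(2, 8) = 33*(-10) + (6 - 1*2) = -330 + (6 - 2) = -330 + 4 = -326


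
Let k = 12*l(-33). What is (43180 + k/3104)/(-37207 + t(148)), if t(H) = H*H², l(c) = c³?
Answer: 33399869/2486757960 ≈ 0.013431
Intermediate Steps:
t(H) = H³
k = -431244 (k = 12*(-33)³ = 12*(-35937) = -431244)
(43180 + k/3104)/(-37207 + t(148)) = (43180 - 431244/3104)/(-37207 + 148³) = (43180 - 431244*1/3104)/(-37207 + 3241792) = (43180 - 107811/776)/3204585 = (33399869/776)*(1/3204585) = 33399869/2486757960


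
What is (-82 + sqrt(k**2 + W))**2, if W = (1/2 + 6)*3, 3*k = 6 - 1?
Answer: (492 - sqrt(802))**2/36 ≈ 5972.2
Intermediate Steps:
k = 5/3 (k = (6 - 1)/3 = (1/3)*5 = 5/3 ≈ 1.6667)
W = 39/2 (W = (1/2 + 6)*3 = (13/2)*3 = 39/2 ≈ 19.500)
(-82 + sqrt(k**2 + W))**2 = (-82 + sqrt((5/3)**2 + 39/2))**2 = (-82 + sqrt(25/9 + 39/2))**2 = (-82 + sqrt(401/18))**2 = (-82 + sqrt(802)/6)**2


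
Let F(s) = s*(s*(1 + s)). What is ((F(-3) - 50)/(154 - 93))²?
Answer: 4624/3721 ≈ 1.2427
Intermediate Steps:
F(s) = s²*(1 + s)
((F(-3) - 50)/(154 - 93))² = (((-3)²*(1 - 3) - 50)/(154 - 93))² = ((9*(-2) - 50)/61)² = ((-18 - 50)*(1/61))² = (-68*1/61)² = (-68/61)² = 4624/3721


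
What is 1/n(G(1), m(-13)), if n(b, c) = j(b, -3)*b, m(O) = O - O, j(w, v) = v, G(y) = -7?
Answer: 1/21 ≈ 0.047619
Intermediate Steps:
m(O) = 0
n(b, c) = -3*b
1/n(G(1), m(-13)) = 1/(-3*(-7)) = 1/21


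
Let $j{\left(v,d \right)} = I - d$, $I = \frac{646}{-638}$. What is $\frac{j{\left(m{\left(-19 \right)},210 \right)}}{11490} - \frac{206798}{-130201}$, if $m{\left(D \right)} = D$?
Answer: $\frac{749214557467}{477227027310} \approx 1.5699$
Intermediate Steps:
$I = - \frac{323}{319}$ ($I = 646 \left(- \frac{1}{638}\right) = - \frac{323}{319} \approx -1.0125$)
$j{\left(v,d \right)} = - \frac{323}{319} - d$
$\frac{j{\left(m{\left(-19 \right)},210 \right)}}{11490} - \frac{206798}{-130201} = \frac{- \frac{323}{319} - 210}{11490} - \frac{206798}{-130201} = \left(- \frac{323}{319} - 210\right) \frac{1}{11490} - - \frac{206798}{130201} = \left(- \frac{67313}{319}\right) \frac{1}{11490} + \frac{206798}{130201} = - \frac{67313}{3665310} + \frac{206798}{130201} = \frac{749214557467}{477227027310}$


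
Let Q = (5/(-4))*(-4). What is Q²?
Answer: 25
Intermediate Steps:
Q = 5 (Q = (5*(-¼))*(-4) = -5/4*(-4) = 5)
Q² = 5² = 25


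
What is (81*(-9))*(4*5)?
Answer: -14580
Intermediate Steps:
(81*(-9))*(4*5) = -729*20 = -14580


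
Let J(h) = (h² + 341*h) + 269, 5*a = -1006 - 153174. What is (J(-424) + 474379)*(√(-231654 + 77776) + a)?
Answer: -15721426240 + 509840*I*√153878 ≈ -1.5721e+10 + 2.0e+8*I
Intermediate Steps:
a = -30836 (a = (-1006 - 153174)/5 = (⅕)*(-154180) = -30836)
J(h) = 269 + h² + 341*h
(J(-424) + 474379)*(√(-231654 + 77776) + a) = ((269 + (-424)² + 341*(-424)) + 474379)*(√(-231654 + 77776) - 30836) = ((269 + 179776 - 144584) + 474379)*(√(-153878) - 30836) = (35461 + 474379)*(I*√153878 - 30836) = 509840*(-30836 + I*√153878) = -15721426240 + 509840*I*√153878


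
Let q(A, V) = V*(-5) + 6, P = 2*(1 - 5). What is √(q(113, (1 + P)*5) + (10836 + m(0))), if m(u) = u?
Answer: √11017 ≈ 104.96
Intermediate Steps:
P = -8 (P = 2*(-4) = -8)
q(A, V) = 6 - 5*V (q(A, V) = -5*V + 6 = 6 - 5*V)
√(q(113, (1 + P)*5) + (10836 + m(0))) = √((6 - 5*(1 - 8)*5) + (10836 + 0)) = √((6 - (-35)*5) + 10836) = √((6 - 5*(-35)) + 10836) = √((6 + 175) + 10836) = √(181 + 10836) = √11017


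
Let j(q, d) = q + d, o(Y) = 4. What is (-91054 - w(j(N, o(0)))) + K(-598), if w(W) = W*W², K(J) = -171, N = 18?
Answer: -101873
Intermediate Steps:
j(q, d) = d + q
w(W) = W³
(-91054 - w(j(N, o(0)))) + K(-598) = (-91054 - (4 + 18)³) - 171 = (-91054 - 1*22³) - 171 = (-91054 - 1*10648) - 171 = (-91054 - 10648) - 171 = -101702 - 171 = -101873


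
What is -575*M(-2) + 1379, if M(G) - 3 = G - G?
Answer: -346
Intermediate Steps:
M(G) = 3 (M(G) = 3 + (G - G) = 3 + 0 = 3)
-575*M(-2) + 1379 = -575*3 + 1379 = -1725 + 1379 = -346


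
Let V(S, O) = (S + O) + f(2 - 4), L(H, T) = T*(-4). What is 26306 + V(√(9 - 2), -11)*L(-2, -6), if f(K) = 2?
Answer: 26090 + 24*√7 ≈ 26154.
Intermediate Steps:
L(H, T) = -4*T
V(S, O) = 2 + O + S (V(S, O) = (S + O) + 2 = (O + S) + 2 = 2 + O + S)
26306 + V(√(9 - 2), -11)*L(-2, -6) = 26306 + (2 - 11 + √(9 - 2))*(-4*(-6)) = 26306 + (2 - 11 + √7)*24 = 26306 + (-9 + √7)*24 = 26306 + (-216 + 24*√7) = 26090 + 24*√7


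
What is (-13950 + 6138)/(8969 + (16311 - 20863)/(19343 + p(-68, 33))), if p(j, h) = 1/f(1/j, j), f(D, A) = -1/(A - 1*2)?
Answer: -151654356/174110645 ≈ -0.87102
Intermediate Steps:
f(D, A) = -1/(-2 + A) (f(D, A) = -1/(A - 2) = -1/(-2 + A))
p(j, h) = 2 - j (p(j, h) = 1/(-1/(-2 + j)) = 2 - j)
(-13950 + 6138)/(8969 + (16311 - 20863)/(19343 + p(-68, 33))) = (-13950 + 6138)/(8969 + (16311 - 20863)/(19343 + (2 - 1*(-68)))) = -7812/(8969 - 4552/(19343 + (2 + 68))) = -7812/(8969 - 4552/(19343 + 70)) = -7812/(8969 - 4552/19413) = -7812/174110645/19413 = -7812*19413/174110645 = -151654356/174110645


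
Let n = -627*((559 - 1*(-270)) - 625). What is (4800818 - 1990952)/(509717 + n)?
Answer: 2809866/381809 ≈ 7.3594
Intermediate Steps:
n = -127908 (n = -627*((559 + 270) - 625) = -627*(829 - 625) = -627*204 = -127908)
(4800818 - 1990952)/(509717 + n) = (4800818 - 1990952)/(509717 - 127908) = 2809866/381809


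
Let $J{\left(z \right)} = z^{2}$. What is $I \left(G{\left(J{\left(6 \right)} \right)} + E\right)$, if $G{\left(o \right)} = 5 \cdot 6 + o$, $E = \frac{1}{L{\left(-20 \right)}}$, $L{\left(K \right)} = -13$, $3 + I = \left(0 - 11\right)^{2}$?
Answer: $\frac{101126}{13} \approx 7778.9$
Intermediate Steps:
$I = 118$ ($I = -3 + \left(0 - 11\right)^{2} = -3 + \left(-11\right)^{2} = -3 + 121 = 118$)
$E = - \frac{1}{13}$ ($E = \frac{1}{-13} = - \frac{1}{13} \approx -0.076923$)
$G{\left(o \right)} = 30 + o$
$I \left(G{\left(J{\left(6 \right)} \right)} + E\right) = 118 \left(\left(30 + 6^{2}\right) - \frac{1}{13}\right) = 118 \left(\left(30 + 36\right) - \frac{1}{13}\right) = 118 \left(66 - \frac{1}{13}\right) = 118 \cdot \frac{857}{13} = \frac{101126}{13}$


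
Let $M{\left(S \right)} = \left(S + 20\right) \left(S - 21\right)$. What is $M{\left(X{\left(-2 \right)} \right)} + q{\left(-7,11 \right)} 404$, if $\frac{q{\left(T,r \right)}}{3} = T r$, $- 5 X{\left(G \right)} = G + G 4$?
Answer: $-93742$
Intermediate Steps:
$X{\left(G \right)} = - G$ ($X{\left(G \right)} = - \frac{G + G 4}{5} = - \frac{G + 4 G}{5} = - \frac{5 G}{5} = - G$)
$q{\left(T,r \right)} = 3 T r$
$M{\left(S \right)} = \left(-21 + S\right) \left(20 + S\right)$ ($M{\left(S \right)} = \left(20 + S\right) \left(-21 + S\right) = \left(-21 + S\right) \left(20 + S\right)$)
$M{\left(X{\left(-2 \right)} \right)} + q{\left(-7,11 \right)} 404 = \left(-420 + \left(\left(-1\right) \left(-2\right)\right)^{2} - \left(-1\right) \left(-2\right)\right) + 3 \left(-7\right) 11 \cdot 404 = \left(-420 + 2^{2} - 2\right) - 93324 = \left(-420 + 4 - 2\right) - 93324 = -418 - 93324 = -93742$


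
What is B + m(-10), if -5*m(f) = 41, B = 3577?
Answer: 17844/5 ≈ 3568.8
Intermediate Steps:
m(f) = -41/5 (m(f) = -1/5*41 = -41/5)
B + m(-10) = 3577 - 41/5 = 17844/5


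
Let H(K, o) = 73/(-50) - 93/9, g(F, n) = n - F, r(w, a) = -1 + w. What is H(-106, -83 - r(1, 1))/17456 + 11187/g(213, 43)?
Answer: -2929234153/44512800 ≈ -65.807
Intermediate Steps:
H(K, o) = -1769/150 (H(K, o) = 73*(-1/50) - 93*⅑ = -73/50 - 31/3 = -1769/150)
H(-106, -83 - r(1, 1))/17456 + 11187/g(213, 43) = -1769/150/17456 + 11187/(43 - 1*213) = -1769/150*1/17456 + 11187/(43 - 213) = -1769/2618400 + 11187/(-170) = -1769/2618400 + 11187*(-1/170) = -1769/2618400 - 11187/170 = -2929234153/44512800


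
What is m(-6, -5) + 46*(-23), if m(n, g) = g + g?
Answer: -1068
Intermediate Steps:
m(n, g) = 2*g
m(-6, -5) + 46*(-23) = 2*(-5) + 46*(-23) = -10 - 1058 = -1068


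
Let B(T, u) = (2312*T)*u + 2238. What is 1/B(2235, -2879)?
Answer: -1/14876712042 ≈ -6.7219e-11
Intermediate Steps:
B(T, u) = 2238 + 2312*T*u (B(T, u) = 2312*T*u + 2238 = 2238 + 2312*T*u)
1/B(2235, -2879) = 1/(2238 + 2312*2235*(-2879)) = 1/(2238 - 14876714280) = 1/(-14876712042) = -1/14876712042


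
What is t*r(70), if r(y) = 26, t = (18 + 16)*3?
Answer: 2652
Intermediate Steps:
t = 102 (t = 34*3 = 102)
t*r(70) = 102*26 = 2652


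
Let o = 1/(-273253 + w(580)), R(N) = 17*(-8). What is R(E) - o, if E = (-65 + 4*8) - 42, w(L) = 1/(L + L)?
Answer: -43108391984/316973479 ≈ -136.00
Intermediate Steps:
w(L) = 1/(2*L)
E = -75 (E = (-65 + 32) - 42 = -33 - 42 = -75)
R(N) = -136
o = -1160/316973479 (o = 1/(-273253 + (1/2)/580) = 1/(-273253 + (1/2)*(1/580)) = 1/(-273253 + 1/1160) = 1/(-316973479/1160) = -1160/316973479 ≈ -3.6596e-6)
R(E) - o = -136 - 1*(-1160/316973479) = -136 + 1160/316973479 = -43108391984/316973479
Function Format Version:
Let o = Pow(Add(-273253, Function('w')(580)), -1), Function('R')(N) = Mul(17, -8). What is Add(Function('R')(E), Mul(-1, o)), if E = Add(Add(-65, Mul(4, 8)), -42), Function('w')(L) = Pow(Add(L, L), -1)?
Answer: Rational(-43108391984, 316973479) ≈ -136.00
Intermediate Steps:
Function('w')(L) = Mul(Rational(1, 2), Pow(L, -1)) (Function('w')(L) = Pow(Mul(2, L), -1) = Mul(Rational(1, 2), Pow(L, -1)))
E = -75 (E = Add(Add(-65, 32), -42) = Add(-33, -42) = -75)
Function('R')(N) = -136
o = Rational(-1160, 316973479) (o = Pow(Add(-273253, Mul(Rational(1, 2), Pow(580, -1))), -1) = Pow(Add(-273253, Mul(Rational(1, 2), Rational(1, 580))), -1) = Pow(Add(-273253, Rational(1, 1160)), -1) = Pow(Rational(-316973479, 1160), -1) = Rational(-1160, 316973479) ≈ -3.6596e-6)
Add(Function('R')(E), Mul(-1, o)) = Add(-136, Mul(-1, Rational(-1160, 316973479))) = Add(-136, Rational(1160, 316973479)) = Rational(-43108391984, 316973479)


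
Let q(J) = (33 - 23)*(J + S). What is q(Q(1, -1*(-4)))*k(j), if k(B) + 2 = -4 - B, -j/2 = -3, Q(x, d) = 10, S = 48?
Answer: -6960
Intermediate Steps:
j = 6 (j = -2*(-3) = 6)
q(J) = 480 + 10*J (q(J) = (33 - 23)*(J + 48) = 10*(48 + J) = 480 + 10*J)
k(B) = -6 - B (k(B) = -2 + (-4 - B) = -6 - B)
q(Q(1, -1*(-4)))*k(j) = (480 + 10*10)*(-6 - 1*6) = (480 + 100)*(-6 - 6) = 580*(-12) = -6960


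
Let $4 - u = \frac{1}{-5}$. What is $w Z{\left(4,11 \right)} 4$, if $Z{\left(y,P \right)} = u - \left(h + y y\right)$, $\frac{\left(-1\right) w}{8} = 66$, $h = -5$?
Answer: $\frac{71808}{5} \approx 14362.0$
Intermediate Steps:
$u = \frac{21}{5}$ ($u = 4 - \frac{1}{-5} = 4 - - \frac{1}{5} = 4 + \frac{1}{5} = \frac{21}{5} \approx 4.2$)
$w = -528$ ($w = \left(-8\right) 66 = -528$)
$Z{\left(y,P \right)} = \frac{46}{5} - y^{2}$ ($Z{\left(y,P \right)} = \frac{21}{5} - \left(-5 + y y\right) = \frac{21}{5} - \left(-5 + y^{2}\right) = \frac{46}{5} - y^{2}$)
$w Z{\left(4,11 \right)} 4 = - 528 \left(\frac{46}{5} - 4^{2}\right) 4 = - 528 \left(\frac{46}{5} - 16\right) 4 = \left(-528\right) \left(- \frac{34}{5}\right) 4 = \frac{17952}{5} \cdot 4 = \frac{71808}{5}$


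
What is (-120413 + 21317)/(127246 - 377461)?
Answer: 33032/83405 ≈ 0.39604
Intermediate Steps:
(-120413 + 21317)/(127246 - 377461) = -99096/(-250215) = -99096*(-1/250215) = 33032/83405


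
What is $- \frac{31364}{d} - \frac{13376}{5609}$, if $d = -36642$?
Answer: $- \frac{157101358}{102762489} \approx -1.5288$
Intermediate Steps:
$- \frac{31364}{d} - \frac{13376}{5609} = - \frac{31364}{-36642} - \frac{13376}{5609} = \left(-31364\right) \left(- \frac{1}{36642}\right) - \frac{13376}{5609} = \frac{15682}{18321} - \frac{13376}{5609} = - \frac{157101358}{102762489}$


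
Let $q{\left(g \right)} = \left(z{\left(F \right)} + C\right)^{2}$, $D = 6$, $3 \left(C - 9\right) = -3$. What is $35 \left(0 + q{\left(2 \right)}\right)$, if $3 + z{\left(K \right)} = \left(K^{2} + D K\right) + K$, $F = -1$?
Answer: $35$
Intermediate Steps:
$C = 8$ ($C = 9 + \frac{1}{3} \left(-3\right) = 9 - 1 = 8$)
$z{\left(K \right)} = -3 + K^{2} + 7 K$ ($z{\left(K \right)} = -3 + \left(\left(K^{2} + 6 K\right) + K\right) = -3 + \left(K^{2} + 7 K\right) = -3 + K^{2} + 7 K$)
$q{\left(g \right)} = 1$ ($q{\left(g \right)} = \left(\left(-3 + \left(-1\right)^{2} + 7 \left(-1\right)\right) + 8\right)^{2} = \left(\left(-3 + 1 - 7\right) + 8\right)^{2} = \left(-9 + 8\right)^{2} = \left(-1\right)^{2} = 1$)
$35 \left(0 + q{\left(2 \right)}\right) = 35 \left(0 + 1\right) = 35 \cdot 1 = 35$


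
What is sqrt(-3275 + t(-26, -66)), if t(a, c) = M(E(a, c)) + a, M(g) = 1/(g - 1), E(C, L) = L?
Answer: 4*I*sqrt(926141)/67 ≈ 57.454*I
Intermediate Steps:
M(g) = 1/(-1 + g)
t(a, c) = a + 1/(-1 + c) (t(a, c) = 1/(-1 + c) + a = a + 1/(-1 + c))
sqrt(-3275 + t(-26, -66)) = sqrt(-3275 + (1 - 26*(-1 - 66))/(-1 - 66)) = sqrt(-3275 + (1 - 26*(-67))/(-67)) = sqrt(-3275 - (1 + 1742)/67) = sqrt(-3275 - 1/67*1743) = sqrt(-3275 - 1743/67) = sqrt(-221168/67) = 4*I*sqrt(926141)/67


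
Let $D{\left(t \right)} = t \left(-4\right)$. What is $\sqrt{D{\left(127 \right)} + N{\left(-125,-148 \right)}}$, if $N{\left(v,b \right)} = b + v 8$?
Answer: $6 i \sqrt{46} \approx 40.694 i$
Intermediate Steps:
$D{\left(t \right)} = - 4 t$
$N{\left(v,b \right)} = b + 8 v$
$\sqrt{D{\left(127 \right)} + N{\left(-125,-148 \right)}} = \sqrt{\left(-4\right) 127 + \left(-148 + 8 \left(-125\right)\right)} = \sqrt{-508 - 1148} = \sqrt{-1656} = 6 i \sqrt{46}$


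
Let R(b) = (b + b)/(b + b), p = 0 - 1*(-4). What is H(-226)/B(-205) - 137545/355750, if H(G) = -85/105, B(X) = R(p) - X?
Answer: -30053371/76948725 ≈ -0.39056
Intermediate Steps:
p = 4 (p = 0 + 4 = 4)
R(b) = 1 (R(b) = (2*b)/((2*b)) = (2*b)*(1/(2*b)) = 1)
B(X) = 1 - X
H(G) = -17/21 (H(G) = -85*1/105 = -17/21)
H(-226)/B(-205) - 137545/355750 = -17/(21*(1 - 1*(-205))) - 137545/355750 = -17/(21*(1 + 205)) - 137545*1/355750 = -17/21/206 - 27509/71150 = -17/21*1/206 - 27509/71150 = -17/4326 - 27509/71150 = -30053371/76948725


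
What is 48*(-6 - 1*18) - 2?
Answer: -1154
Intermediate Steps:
48*(-6 - 1*18) - 2 = 48*(-6 - 18) - 2 = 48*(-24) - 2 = -1152 - 2 = -1154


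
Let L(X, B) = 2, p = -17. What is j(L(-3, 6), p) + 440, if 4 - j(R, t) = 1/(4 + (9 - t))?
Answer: 13319/30 ≈ 443.97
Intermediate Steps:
j(R, t) = 4 - 1/(13 - t) (j(R, t) = 4 - 1/(4 + (9 - t)) = 4 - 1/(13 - t))
j(L(-3, 6), p) + 440 = (-51 + 4*(-17))/(-13 - 17) + 440 = (-51 - 68)/(-30) + 440 = -1/30*(-119) + 440 = 119/30 + 440 = 13319/30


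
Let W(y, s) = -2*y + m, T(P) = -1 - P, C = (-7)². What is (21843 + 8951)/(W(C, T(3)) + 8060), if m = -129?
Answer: 30794/7833 ≈ 3.9313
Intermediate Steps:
C = 49
W(y, s) = -129 - 2*y (W(y, s) = -2*y - 129 = -129 - 2*y)
(21843 + 8951)/(W(C, T(3)) + 8060) = (21843 + 8951)/((-129 - 2*49) + 8060) = 30794/((-129 - 98) + 8060) = 30794/(-227 + 8060) = 30794/7833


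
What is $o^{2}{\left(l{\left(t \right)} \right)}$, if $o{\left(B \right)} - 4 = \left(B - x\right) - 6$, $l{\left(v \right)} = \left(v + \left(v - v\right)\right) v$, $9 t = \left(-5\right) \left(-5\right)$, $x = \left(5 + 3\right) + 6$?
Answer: $\frac{450241}{6561} \approx 68.624$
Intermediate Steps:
$x = 14$ ($x = 8 + 6 = 14$)
$t = \frac{25}{9}$ ($t = \frac{\left(-5\right) \left(-5\right)}{9} = \frac{1}{9} \cdot 25 = \frac{25}{9} \approx 2.7778$)
$l{\left(v \right)} = v^{2}$ ($l{\left(v \right)} = \left(v + 0\right) v = v v = v^{2}$)
$o{\left(B \right)} = -16 + B$ ($o{\left(B \right)} = 4 + \left(\left(B - 14\right) - 6\right) = 4 + \left(\left(-14 + B\right) - 6\right) = 4 + \left(-20 + B\right) = -16 + B$)
$o^{2}{\left(l{\left(t \right)} \right)} = \left(-16 + \left(\frac{25}{9}\right)^{2}\right)^{2} = \left(-16 + \frac{625}{81}\right)^{2} = \left(- \frac{671}{81}\right)^{2} = \frac{450241}{6561}$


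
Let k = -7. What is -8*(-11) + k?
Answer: 81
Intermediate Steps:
-8*(-11) + k = -8*(-11) - 7 = 88 - 7 = 81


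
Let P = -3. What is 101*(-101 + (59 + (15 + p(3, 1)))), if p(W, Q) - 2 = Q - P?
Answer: -2121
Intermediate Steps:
p(W, Q) = 5 + Q (p(W, Q) = 2 + (Q - 1*(-3)) = 2 + (Q + 3) = 2 + (3 + Q) = 5 + Q)
101*(-101 + (59 + (15 + p(3, 1)))) = 101*(-101 + (59 + (15 + (5 + 1)))) = 101*(-101 + (59 + (15 + 6))) = 101*(-101 + (59 + 21)) = 101*(-101 + 80) = 101*(-21) = -2121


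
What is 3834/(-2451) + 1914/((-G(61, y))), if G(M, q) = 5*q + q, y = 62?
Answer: -339859/50654 ≈ -6.7094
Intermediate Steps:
G(M, q) = 6*q
3834/(-2451) + 1914/((-G(61, y))) = 3834/(-2451) + 1914/((-6*62)) = 3834*(-1/2451) + 1914/((-1*372)) = -1278/817 + 1914/(-372) = -1278/817 + 1914*(-1/372) = -1278/817 - 319/62 = -339859/50654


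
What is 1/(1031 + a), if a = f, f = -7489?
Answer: -1/6458 ≈ -0.00015485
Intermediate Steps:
a = -7489
1/(1031 + a) = 1/(1031 - 7489) = 1/(-6458) = -1/6458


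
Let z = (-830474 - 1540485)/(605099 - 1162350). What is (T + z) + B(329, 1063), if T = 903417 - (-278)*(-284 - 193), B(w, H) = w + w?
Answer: 429904242678/557251 ≈ 7.7147e+5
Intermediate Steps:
z = 2370959/557251 (z = -2370959/(-557251) = -2370959*(-1/557251) = 2370959/557251 ≈ 4.2547)
B(w, H) = 2*w
T = 770811 (T = 903417 - (-278)*(-477) = 903417 - 1*132606 = 903417 - 132606 = 770811)
(T + z) + B(329, 1063) = (770811 + 2370959/557251) + 2*329 = 429537571520/557251 + 658 = 429904242678/557251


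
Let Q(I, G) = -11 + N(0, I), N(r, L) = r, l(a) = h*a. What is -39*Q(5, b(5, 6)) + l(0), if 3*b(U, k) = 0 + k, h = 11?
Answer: 429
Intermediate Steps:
l(a) = 11*a
b(U, k) = k/3 (b(U, k) = (0 + k)/3 = k/3)
Q(I, G) = -11 (Q(I, G) = -11 + 0 = -11)
-39*Q(5, b(5, 6)) + l(0) = -39*(-11) + 11*0 = 429 + 0 = 429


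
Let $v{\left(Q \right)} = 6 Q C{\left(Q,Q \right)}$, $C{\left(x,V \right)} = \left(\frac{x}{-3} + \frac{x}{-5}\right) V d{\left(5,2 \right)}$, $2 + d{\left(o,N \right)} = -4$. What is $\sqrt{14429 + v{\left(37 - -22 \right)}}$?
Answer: $\frac{\sqrt{98942645}}{5} \approx 1989.4$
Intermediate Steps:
$d{\left(o,N \right)} = -6$ ($d{\left(o,N \right)} = -2 - 4 = -6$)
$C{\left(x,V \right)} = \frac{16 V x}{5}$ ($C{\left(x,V \right)} = \left(\frac{x}{-3} + \frac{x}{-5}\right) V \left(-6\right) = \left(x \left(- \frac{1}{3}\right) + x \left(- \frac{1}{5}\right)\right) V \left(-6\right) = \left(- \frac{x}{3} - \frac{x}{5}\right) V \left(-6\right) = - \frac{8 x}{15} V \left(-6\right) = - \frac{8 V x}{15} \left(-6\right) = \frac{16 V x}{5}$)
$v{\left(Q \right)} = \frac{96 Q^{3}}{5}$ ($v{\left(Q \right)} = 6 Q \frac{16 Q Q}{5} = 6 Q \frac{16 Q^{2}}{5} = \frac{96 Q^{3}}{5}$)
$\sqrt{14429 + v{\left(37 - -22 \right)}} = \sqrt{14429 + \frac{96 \left(37 - -22\right)^{3}}{5}} = \sqrt{14429 + \frac{96 \left(37 + 22\right)^{3}}{5}} = \sqrt{14429 + \frac{96 \cdot 59^{3}}{5}} = \sqrt{14429 + \frac{96}{5} \cdot 205379} = \sqrt{14429 + \frac{19716384}{5}} = \sqrt{\frac{19788529}{5}} = \frac{\sqrt{98942645}}{5}$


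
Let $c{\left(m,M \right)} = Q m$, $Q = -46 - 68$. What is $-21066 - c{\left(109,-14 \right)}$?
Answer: $-8640$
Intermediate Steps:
$Q = -114$ ($Q = -46 - 68 = -114$)
$c{\left(m,M \right)} = - 114 m$
$-21066 - c{\left(109,-14 \right)} = -21066 - \left(-114\right) 109 = -21066 - -12426 = -21066 + 12426 = -8640$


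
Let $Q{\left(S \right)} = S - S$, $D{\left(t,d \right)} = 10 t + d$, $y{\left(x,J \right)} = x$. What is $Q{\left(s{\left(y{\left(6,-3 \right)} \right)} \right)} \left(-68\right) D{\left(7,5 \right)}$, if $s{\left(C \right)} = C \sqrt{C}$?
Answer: $0$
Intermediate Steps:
$D{\left(t,d \right)} = d + 10 t$
$s{\left(C \right)} = C^{\frac{3}{2}}$
$Q{\left(S \right)} = 0$
$Q{\left(s{\left(y{\left(6,-3 \right)} \right)} \right)} \left(-68\right) D{\left(7,5 \right)} = 0 \left(-68\right) \left(5 + 10 \cdot 7\right) = 0 \left(5 + 70\right) = 0 \cdot 75 = 0$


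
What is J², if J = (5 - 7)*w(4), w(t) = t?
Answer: 64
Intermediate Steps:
J = -8 (J = (5 - 7)*4 = -2*4 = -8)
J² = (-8)² = 64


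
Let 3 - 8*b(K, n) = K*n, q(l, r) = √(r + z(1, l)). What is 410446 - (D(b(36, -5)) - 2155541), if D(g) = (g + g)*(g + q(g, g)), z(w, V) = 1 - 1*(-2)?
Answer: 82078095/32 - 549*√46/16 ≈ 2.5647e+6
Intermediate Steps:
z(w, V) = 3 (z(w, V) = 1 + 2 = 3)
q(l, r) = √(3 + r) (q(l, r) = √(r + 3) = √(3 + r))
b(K, n) = 3/8 - K*n/8
D(g) = 2*g*(g + √(3 + g)) (D(g) = (g + g)*(g + √(3 + g)) = (2*g)*(g + √(3 + g)) = 2*g*(g + √(3 + g)))
410446 - (D(b(36, -5)) - 2155541) = 410446 - (2*(3/8 - ⅛*36*(-5))*((3/8 - ⅛*36*(-5)) + √(3 + (3/8 - ⅛*36*(-5)))) - 2155541) = 410446 - (2*(3/8 + 45/2)*((3/8 + 45/2) + √(3 + (3/8 + 45/2))) - 2155541) = 410446 - (2*(183/8)*(183/8 + √(3 + 183/8)) - 2155541) = 410446 - (2*(183/8)*(183/8 + √(207/8)) - 2155541) = 410446 - (2*(183/8)*(183/8 + 3*√46/4) - 2155541) = 410446 - ((33489/32 + 549*√46/16) - 2155541) = 410446 - (-68943823/32 + 549*√46/16) = 410446 + (68943823/32 - 549*√46/16) = 82078095/32 - 549*√46/16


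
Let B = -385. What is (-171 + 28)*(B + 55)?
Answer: 47190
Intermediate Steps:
(-171 + 28)*(B + 55) = (-171 + 28)*(-385 + 55) = -143*(-330) = 47190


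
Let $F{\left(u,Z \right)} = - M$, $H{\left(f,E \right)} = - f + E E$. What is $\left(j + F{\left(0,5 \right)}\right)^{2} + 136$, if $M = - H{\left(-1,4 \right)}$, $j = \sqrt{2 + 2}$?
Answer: $497$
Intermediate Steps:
$H{\left(f,E \right)} = E^{2} - f$ ($H{\left(f,E \right)} = - f + E^{2} = E^{2} - f$)
$j = 2$ ($j = \sqrt{4} = 2$)
$M = -17$ ($M = - (4^{2} - -1) = - (16 + 1) = \left(-1\right) 17 = -17$)
$F{\left(u,Z \right)} = 17$ ($F{\left(u,Z \right)} = \left(-1\right) \left(-17\right) = 17$)
$\left(j + F{\left(0,5 \right)}\right)^{2} + 136 = \left(2 + 17\right)^{2} + 136 = 19^{2} + 136 = 361 + 136 = 497$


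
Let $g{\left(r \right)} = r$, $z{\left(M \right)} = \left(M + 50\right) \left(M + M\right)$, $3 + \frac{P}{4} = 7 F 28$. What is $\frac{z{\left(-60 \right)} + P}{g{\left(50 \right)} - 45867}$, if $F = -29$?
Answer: $\frac{21548}{45817} \approx 0.47031$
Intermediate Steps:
$P = -22748$ ($P = -12 + 4 \cdot 7 \left(-29\right) 28 = -12 + 4 \left(\left(-203\right) 28\right) = -12 + 4 \left(-5684\right) = -12 - 22736 = -22748$)
$z{\left(M \right)} = 2 M \left(50 + M\right)$ ($z{\left(M \right)} = \left(50 + M\right) 2 M = 2 M \left(50 + M\right)$)
$\frac{z{\left(-60 \right)} + P}{g{\left(50 \right)} - 45867} = \frac{2 \left(-60\right) \left(50 - 60\right) - 22748}{50 - 45867} = \frac{2 \left(-60\right) \left(-10\right) - 22748}{-45817} = \left(1200 - 22748\right) \left(- \frac{1}{45817}\right) = \left(-21548\right) \left(- \frac{1}{45817}\right) = \frac{21548}{45817}$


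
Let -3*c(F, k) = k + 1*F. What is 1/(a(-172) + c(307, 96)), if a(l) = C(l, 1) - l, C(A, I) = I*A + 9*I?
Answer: -3/376 ≈ -0.0079787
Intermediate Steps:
C(A, I) = 9*I + A*I (C(A, I) = A*I + 9*I = 9*I + A*I)
c(F, k) = -F/3 - k/3 (c(F, k) = -(k + 1*F)/3 = -(k + F)/3 = -(F + k)/3 = -F/3 - k/3)
a(l) = 9 (a(l) = 1*(9 + l) - l = (9 + l) - l = 9)
1/(a(-172) + c(307, 96)) = 1/(9 + (-1/3*307 - 1/3*96)) = 1/(9 + (-307/3 - 32)) = 1/(9 - 403/3) = 1/(-376/3) = -3/376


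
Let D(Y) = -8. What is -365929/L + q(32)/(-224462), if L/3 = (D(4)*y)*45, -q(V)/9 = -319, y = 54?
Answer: 40984859239/6545311920 ≈ 6.2617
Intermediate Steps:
q(V) = 2871 (q(V) = -9*(-319) = 2871)
L = -58320 (L = 3*(-8*54*45) = 3*(-432*45) = 3*(-19440) = -58320)
-365929/L + q(32)/(-224462) = -365929/(-58320) + 2871/(-224462) = -365929*(-1/58320) + 2871*(-1/224462) = 365929/58320 - 2871/224462 = 40984859239/6545311920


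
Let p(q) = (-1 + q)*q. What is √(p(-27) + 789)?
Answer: √1545 ≈ 39.306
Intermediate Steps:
p(q) = q*(-1 + q)
√(p(-27) + 789) = √(-27*(-1 - 27) + 789) = √(-27*(-28) + 789) = √(756 + 789) = √1545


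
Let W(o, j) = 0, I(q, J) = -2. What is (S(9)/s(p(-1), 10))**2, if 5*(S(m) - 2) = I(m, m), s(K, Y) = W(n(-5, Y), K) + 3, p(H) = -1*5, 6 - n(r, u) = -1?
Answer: 64/225 ≈ 0.28444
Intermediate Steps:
n(r, u) = 7 (n(r, u) = 6 - 1*(-1) = 6 + 1 = 7)
p(H) = -5
s(K, Y) = 3 (s(K, Y) = 0 + 3 = 3)
S(m) = 8/5 (S(m) = 2 + (1/5)*(-2) = 2 - 2/5 = 8/5)
(S(9)/s(p(-1), 10))**2 = ((8/5)/3)**2 = ((8/5)*(1/3))**2 = (8/15)**2 = 64/225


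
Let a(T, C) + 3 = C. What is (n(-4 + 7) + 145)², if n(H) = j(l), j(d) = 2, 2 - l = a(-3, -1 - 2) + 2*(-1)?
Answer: 21609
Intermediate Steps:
a(T, C) = -3 + C
l = 10 (l = 2 - ((-3 + (-1 - 2)) + 2*(-1)) = 2 - ((-3 - 3) - 2) = 2 - (-6 - 2) = 2 - 1*(-8) = 2 + 8 = 10)
n(H) = 2
(n(-4 + 7) + 145)² = (2 + 145)² = 147² = 21609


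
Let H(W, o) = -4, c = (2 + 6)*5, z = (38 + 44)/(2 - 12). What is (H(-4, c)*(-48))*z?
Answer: -7872/5 ≈ -1574.4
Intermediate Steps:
z = -41/5 (z = 82/(-10) = 82*(-⅒) = -41/5 ≈ -8.2000)
c = 40 (c = 8*5 = 40)
(H(-4, c)*(-48))*z = -4*(-48)*(-41/5) = 192*(-41/5) = -7872/5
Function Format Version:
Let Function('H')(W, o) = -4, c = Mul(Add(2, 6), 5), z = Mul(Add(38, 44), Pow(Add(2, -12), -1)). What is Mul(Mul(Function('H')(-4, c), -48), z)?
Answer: Rational(-7872, 5) ≈ -1574.4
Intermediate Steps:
z = Rational(-41, 5) (z = Mul(82, Pow(-10, -1)) = Mul(82, Rational(-1, 10)) = Rational(-41, 5) ≈ -8.2000)
c = 40 (c = Mul(8, 5) = 40)
Mul(Mul(Function('H')(-4, c), -48), z) = Mul(Mul(-4, -48), Rational(-41, 5)) = Mul(192, Rational(-41, 5)) = Rational(-7872, 5)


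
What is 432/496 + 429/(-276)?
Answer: -1949/2852 ≈ -0.68338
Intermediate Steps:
432/496 + 429/(-276) = 432*(1/496) + 429*(-1/276) = 27/31 - 143/92 = -1949/2852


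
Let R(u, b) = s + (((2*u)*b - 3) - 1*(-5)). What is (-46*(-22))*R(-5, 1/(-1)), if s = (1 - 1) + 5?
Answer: 17204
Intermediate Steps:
s = 5 (s = 0 + 5 = 5)
R(u, b) = 7 + 2*b*u (R(u, b) = 5 + (((2*u)*b - 3) - 1*(-5)) = 5 + ((2*b*u - 3) + 5) = 5 + ((-3 + 2*b*u) + 5) = 5 + (2 + 2*b*u) = 7 + 2*b*u)
(-46*(-22))*R(-5, 1/(-1)) = (-46*(-22))*(7 + 2*(-5)/(-1)) = 1012*(7 + 2*(-1)*(-5)) = 1012*(7 + 10) = 1012*17 = 17204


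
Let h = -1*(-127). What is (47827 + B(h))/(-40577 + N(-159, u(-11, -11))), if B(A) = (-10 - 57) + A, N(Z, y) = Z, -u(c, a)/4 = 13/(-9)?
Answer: -47887/40736 ≈ -1.1755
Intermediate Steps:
u(c, a) = 52/9 (u(c, a) = -52/(-9) = -52*(-1)/9 = -4*(-13/9) = 52/9)
h = 127
B(A) = -67 + A
(47827 + B(h))/(-40577 + N(-159, u(-11, -11))) = (47827 + (-67 + 127))/(-40577 - 159) = (47827 + 60)/(-40736) = 47887*(-1/40736) = -47887/40736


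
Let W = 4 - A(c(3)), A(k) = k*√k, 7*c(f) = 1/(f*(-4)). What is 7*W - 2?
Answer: 26 + I*√21/504 ≈ 26.0 + 0.0090924*I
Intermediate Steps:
c(f) = -1/(28*f) (c(f) = 1/(7*((f*(-4)))) = 1/(7*((-4*f))) = (-1/(4*f))/7 = -1/(28*f))
A(k) = k^(3/2)
W = 4 + I*√21/3528 (W = 4 - (-1/28/3)^(3/2) = 4 - (-1/28*⅓)^(3/2) = 4 - (-1/84)^(3/2) = 4 - (-1)*I*√21/3528 = 4 + I*√21/3528 ≈ 4.0 + 0.0012989*I)
7*W - 2 = 7*(4 + I*√21/3528) - 2 = (28 + I*√21/504) - 2 = 26 + I*√21/504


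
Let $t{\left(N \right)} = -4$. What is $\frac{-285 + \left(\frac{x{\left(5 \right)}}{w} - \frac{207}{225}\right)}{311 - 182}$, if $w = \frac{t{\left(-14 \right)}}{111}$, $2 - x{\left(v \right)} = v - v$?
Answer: $- \frac{397}{150} \approx -2.6467$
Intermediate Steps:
$x{\left(v \right)} = 2$ ($x{\left(v \right)} = 2 - \left(v - v\right) = 2 - 0 = 2 + 0 = 2$)
$w = - \frac{4}{111} \approx -0.036036$
$\frac{-285 + \left(\frac{x{\left(5 \right)}}{w} - \frac{207}{225}\right)}{311 - 182} = \frac{-285 + \left(\frac{2}{- \frac{4}{111}} - \frac{207}{225}\right)}{311 - 182} = \frac{-285 + \left(2 \left(- \frac{111}{4}\right) - \frac{23}{25}\right)}{129} = \left(-285 - \frac{2821}{50}\right) \frac{1}{129} = \left(- \frac{17071}{50}\right) \frac{1}{129} = - \frac{397}{150}$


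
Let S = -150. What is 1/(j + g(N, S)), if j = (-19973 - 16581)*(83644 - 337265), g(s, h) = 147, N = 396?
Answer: 1/9270862181 ≈ 1.0786e-10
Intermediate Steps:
j = 9270862034 (j = -36554*(-253621) = 9270862034)
1/(j + g(N, S)) = 1/(9270862034 + 147) = 1/9270862181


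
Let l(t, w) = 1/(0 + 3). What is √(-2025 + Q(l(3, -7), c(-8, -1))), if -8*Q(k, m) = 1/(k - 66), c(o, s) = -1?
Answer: I*√1257410418/788 ≈ 45.0*I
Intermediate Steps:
l(t, w) = ⅓ (l(t, w) = 1/3 = ⅓)
Q(k, m) = -1/(8*(-66 + k)) (Q(k, m) = -1/(8*(k - 66)) = -1/(8*(-66 + k)))
√(-2025 + Q(l(3, -7), c(-8, -1))) = √(-2025 - 1/(-528 + 8*(⅓))) = √(-2025 - 1/(-528 + 8/3)) = √(-2025 - 1/(-1576/3)) = √(-2025 - 1*(-3/1576)) = √(-2025 + 3/1576) = √(-3191397/1576) = I*√1257410418/788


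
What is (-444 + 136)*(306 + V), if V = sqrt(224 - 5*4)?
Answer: -94248 - 616*sqrt(51) ≈ -98647.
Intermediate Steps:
V = 2*sqrt(51) (V = sqrt(224 - 20) = sqrt(204) = 2*sqrt(51) ≈ 14.283)
(-444 + 136)*(306 + V) = (-444 + 136)*(306 + 2*sqrt(51)) = -308*(306 + 2*sqrt(51)) = -94248 - 616*sqrt(51)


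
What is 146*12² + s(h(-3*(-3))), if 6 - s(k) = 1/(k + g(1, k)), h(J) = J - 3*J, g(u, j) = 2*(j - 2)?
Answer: 1219741/58 ≈ 21030.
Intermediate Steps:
g(u, j) = -4 + 2*j (g(u, j) = 2*(-2 + j) = -4 + 2*j)
h(J) = -2*J
s(k) = 6 - 1/(-4 + 3*k) (s(k) = 6 - 1/(k + (-4 + 2*k)) = 6 - 1/(-4 + 3*k))
146*12² + s(h(-3*(-3))) = 146*12² + (-25 + 18*(-(-6)*(-3)))/(-4 + 3*(-(-6)*(-3))) = 146*144 + (-25 + 18*(-2*9))/(-4 + 3*(-2*9)) = 21024 + (-25 + 18*(-18))/(-4 + 3*(-18)) = 21024 + (-25 - 324)/(-4 - 54) = 21024 - 349/(-58) = 21024 - 1/58*(-349) = 21024 + 349/58 = 1219741/58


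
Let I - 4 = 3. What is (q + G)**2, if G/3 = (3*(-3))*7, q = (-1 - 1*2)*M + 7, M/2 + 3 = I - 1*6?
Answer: 28900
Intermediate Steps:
I = 7 (I = 4 + 3 = 7)
M = -4 (M = -6 + 2*(7 - 1*6) = -6 + 2*(7 - 6) = -6 + 2*1 = -6 + 2 = -4)
q = 19 (q = (-1 - 1*2)*(-4) + 7 = (-1 - 2)*(-4) + 7 = -3*(-4) + 7 = 12 + 7 = 19)
G = -189 (G = 3*((3*(-3))*7) = 3*(-9*7) = 3*(-63) = -189)
(q + G)**2 = (19 - 189)**2 = (-170)**2 = 28900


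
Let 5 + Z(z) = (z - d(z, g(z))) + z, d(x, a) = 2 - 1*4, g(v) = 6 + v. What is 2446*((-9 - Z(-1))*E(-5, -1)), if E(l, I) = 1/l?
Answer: 9784/5 ≈ 1956.8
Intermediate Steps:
d(x, a) = -2 (d(x, a) = 2 - 4 = -2)
Z(z) = -3 + 2*z (Z(z) = -5 + ((z - 1*(-2)) + z) = -5 + ((z + 2) + z) = -5 + ((2 + z) + z) = -5 + (2 + 2*z) = -3 + 2*z)
2446*((-9 - Z(-1))*E(-5, -1)) = 2446*((-9 - (-3 + 2*(-1)))/(-5)) = 2446*((-9 - (-3 - 2))*(-1/5)) = 2446*((-9 - 1*(-5))*(-1/5)) = 2446*((-9 + 5)*(-1/5)) = 2446*(-4*(-1/5)) = 2446*(4/5) = 9784/5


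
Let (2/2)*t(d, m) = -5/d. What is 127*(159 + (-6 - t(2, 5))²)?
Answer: 86995/4 ≈ 21749.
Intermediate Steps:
t(d, m) = -5/d
127*(159 + (-6 - t(2, 5))²) = 127*(159 + (-6 - (-5)/2)²) = 127*(159 + (-6 - 1*(-5/2))²) = 127*(159 + (-6 + 5/2)²) = 127*(159 + (-7/2)²) = 127*(159 + 49/4) = 127*(685/4) = 86995/4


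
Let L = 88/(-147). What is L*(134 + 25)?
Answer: -4664/49 ≈ -95.184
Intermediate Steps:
L = -88/147 (L = 88*(-1/147) = -88/147 ≈ -0.59864)
L*(134 + 25) = -88*(134 + 25)/147 = -88/147*159 = -4664/49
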